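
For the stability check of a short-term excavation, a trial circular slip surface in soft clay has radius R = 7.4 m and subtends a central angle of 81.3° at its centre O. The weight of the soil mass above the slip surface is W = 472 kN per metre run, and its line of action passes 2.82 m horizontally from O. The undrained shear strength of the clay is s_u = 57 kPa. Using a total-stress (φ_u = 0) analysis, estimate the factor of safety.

Taking moments about the centre O, the resisting moment is provided by the undrained shear strength acting along the arc:
Arc length L_a = R·θ = 7.4·(81.3°·π/180) = 7.4·1.4190 = 10.50 m
M_R = s_u·L_a·R = 57·10.50·7.4 = 4429.0 kN·m/m
M_D = W·d = 472·2.82 = 1331.0 kN·m/m
FS = M_R / M_D = 4429.0 / 1331.0 = 3.327

FS = 3.33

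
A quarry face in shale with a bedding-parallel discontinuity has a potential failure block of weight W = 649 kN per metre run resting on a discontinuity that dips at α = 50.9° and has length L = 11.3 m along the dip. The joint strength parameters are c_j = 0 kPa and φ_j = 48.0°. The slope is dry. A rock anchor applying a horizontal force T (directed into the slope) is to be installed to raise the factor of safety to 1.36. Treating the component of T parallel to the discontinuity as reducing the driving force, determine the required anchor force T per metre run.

Resolving forces along and normal to the sliding plane, with the horizontal anchor force T adding T·sinα to the effective normal force and T·cosα acting up the plane against the driving force:
FS = [c_jL + (W cosα + T sinα) tanφ_j] / [W sinα − T cosα]
Without the anchor: N' = 409.3 kN/m, driving T_d = 503.7 kN/m, resisting R = 0·11.3 + 409.3·tan48.0° = 454.6 kN/m, FS = 0.90.
Setting FS = 1.36 and solving for T:
1.36·(503.7 − T cos50.9°) = 454.6 + T sin50.9°·tan48.0°
T·(sin50.9°·tan48.0° + 1.36·cos50.9°) = 1.36·503.7 − 454.6
T·(0.7760·1.1106 + 1.36·0.6307) = 685.0 − 454.6 = 230.4
T·1.7196 = 230.4
T = 134.0 kN/m

T = 134 kN/m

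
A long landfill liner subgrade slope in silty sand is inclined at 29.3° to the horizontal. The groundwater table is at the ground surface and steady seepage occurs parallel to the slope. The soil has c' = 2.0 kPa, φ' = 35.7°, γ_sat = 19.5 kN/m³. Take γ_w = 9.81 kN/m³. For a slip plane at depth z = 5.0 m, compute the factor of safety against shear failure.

With seepage parallel to the slope and the water table at the surface, the effective normal stress on the slip plane uses the buoyant unit weight γ' = γ_sat − γ_w while the driving shear stress uses γ_sat:
FS = [c' + γ' z cos²β tanφ'] / [γ_sat z sinβ cosβ]
γ' = 19.5 − 9.81 = 9.69 kN/m³
Numerator = 2.0 + 9.69·5.0·cos²29.3°·tan35.7° = 2.0 + 9.69·5.0·0.7605·0.7186 = 28.477 kPa
Denominator = 19.5·5.0·sin29.3°·cos29.3° = 19.5·5.0·0.4894·0.8721 = 41.611 kPa
FS = 28.477 / 41.611 = 0.684

FS = 0.68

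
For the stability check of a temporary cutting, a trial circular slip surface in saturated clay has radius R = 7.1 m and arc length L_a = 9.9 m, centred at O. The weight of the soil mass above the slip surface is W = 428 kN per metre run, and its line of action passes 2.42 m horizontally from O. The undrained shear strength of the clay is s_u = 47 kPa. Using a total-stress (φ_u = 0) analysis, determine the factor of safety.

FS = 3.19

Taking moments about the centre O, the resisting moment is provided by the undrained shear strength acting along the arc:
M_R = s_u·L_a·R = 47·9.90·7.1 = 3303.6 kN·m/m
M_D = W·d = 428·2.42 = 1035.8 kN·m/m
FS = M_R / M_D = 3303.6 / 1035.8 = 3.190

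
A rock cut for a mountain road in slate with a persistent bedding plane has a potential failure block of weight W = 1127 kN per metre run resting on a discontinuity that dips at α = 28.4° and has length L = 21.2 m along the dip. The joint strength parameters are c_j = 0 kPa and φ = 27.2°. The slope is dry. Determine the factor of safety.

Resolving the block weight along and normal to the plane and applying the Mohr–Coulomb strength on the joint:
N' = W cosα = 1127·cos28.4° = 991.4 kN/m
Driving force T = W sinα = 1127·sin28.4° = 536.0 kN/m
Resisting force R = c_j·L + N'·tanφ = 0·21.2 + 991.4·tan27.2° = 0.0 + 509.5 = 509.5 kN/m
FS = R / T = 509.5 / 536.0 = 0.950

FS = 0.95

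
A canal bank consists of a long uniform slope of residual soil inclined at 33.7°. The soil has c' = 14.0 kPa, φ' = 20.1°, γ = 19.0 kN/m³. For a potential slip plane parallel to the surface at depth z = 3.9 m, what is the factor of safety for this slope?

For an infinite slope with a slip plane parallel to the surface (no pore pressure): FS = [c' + γz cos²β tanφ'] / [γz sinβ cosβ].
γz = 19.0·3.9 = 74.10 kN/m²
Numerator = 14.0 + 74.10·cos²33.7°·tan20.1° = 14.0 + 74.10·0.6921·0.3659 = 32.769 kPa
Denominator = 74.10·sin33.7°·cos33.7° = 74.10·0.5548·0.8320 = 34.205 kPa
FS = 32.769 / 34.205 = 0.958

FS = 0.96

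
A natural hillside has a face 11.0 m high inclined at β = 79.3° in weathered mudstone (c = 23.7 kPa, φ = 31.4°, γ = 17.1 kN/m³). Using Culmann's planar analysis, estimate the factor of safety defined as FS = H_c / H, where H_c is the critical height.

H_c = (4c/γ) · sinβ cosφ / [1 − cos(β − φ)]
    = (4·23.7/17.1) · sin79.3°·cos31.4° / [1 − cos47.9°]
    = 5.544 · 0.8387 / 0.3296 = 14.11 m
FS = H_c / H = 14.11 / 11.0 = 1.283

FS = 1.28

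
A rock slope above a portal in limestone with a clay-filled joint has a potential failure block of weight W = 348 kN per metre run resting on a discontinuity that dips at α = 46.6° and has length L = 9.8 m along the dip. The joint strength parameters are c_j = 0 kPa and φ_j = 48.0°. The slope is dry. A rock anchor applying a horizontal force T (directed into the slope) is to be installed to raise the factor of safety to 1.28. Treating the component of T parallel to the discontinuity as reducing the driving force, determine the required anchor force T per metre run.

Resolving forces along and normal to the sliding plane, with the horizontal anchor force T adding T·sinα to the effective normal force and T·cosα acting up the plane against the driving force:
FS = [c_jL + (W cosα + T sinα) tanφ_j] / [W sinα − T cosα]
Without the anchor: N' = 239.1 kN/m, driving T_d = 252.8 kN/m, resisting R = 0·9.8 + 239.1·tan48.0° = 265.6 kN/m, FS = 1.05.
Setting FS = 1.28 and solving for T:
1.28·(252.8 − T cos46.6°) = 265.6 + T sin46.6°·tan48.0°
T·(sin46.6°·tan48.0° + 1.28·cos46.6°) = 1.28·252.8 − 265.6
T·(0.7266·1.1106 + 1.28·0.6871) = 323.6 − 265.6 = 58.1
T·1.6864 = 58.1
T = 34.4 kN/m

T = 34 kN/m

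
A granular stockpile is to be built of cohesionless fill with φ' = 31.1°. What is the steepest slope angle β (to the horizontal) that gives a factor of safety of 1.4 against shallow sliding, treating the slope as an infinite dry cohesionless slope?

For an infinite dry cohesionless slope FS = tanφ'/tanβ, so tanβ = tanφ' / FS.
tanβ = tan31.1° / 1.4 = 0.6032 / 1.4 = 0.4309
β = arctan(0.4309) = 23.31°

β = 23.3°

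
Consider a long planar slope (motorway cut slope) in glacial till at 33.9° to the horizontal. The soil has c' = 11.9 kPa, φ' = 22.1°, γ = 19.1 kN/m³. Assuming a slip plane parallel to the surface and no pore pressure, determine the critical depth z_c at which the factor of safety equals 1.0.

Setting FS = 1.00 in FS = [c' + γz cos²β tanφ'] / [γz sinβ cosβ] and solving for z:
z = c' / [γ cosβ (FS·sinβ − cosβ·tanφ')]
  = 11.9 / [19.1·cos33.9°·(1.00·sin33.9° − cos33.9°·tan22.1°)]
  = 11.9 / [19.1·0.8300·(1.00·0.5577 − 0.8300·0.4061)]
  = 11.9 / 3.4990 = 3.401 m

z_c = 3.40 m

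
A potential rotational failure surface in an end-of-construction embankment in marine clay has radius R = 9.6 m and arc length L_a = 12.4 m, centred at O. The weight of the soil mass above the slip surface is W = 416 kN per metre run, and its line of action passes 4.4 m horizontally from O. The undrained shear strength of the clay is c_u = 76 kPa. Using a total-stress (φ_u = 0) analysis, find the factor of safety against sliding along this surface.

Taking moments about the centre O, the resisting moment is provided by the undrained shear strength acting along the arc:
M_R = c_u·L_a·R = 76·12.40·9.6 = 9047.0 kN·m/m
M_D = W·d = 416·4.4 = 1830.4 kN·m/m
FS = M_R / M_D = 9047.0 / 1830.4 = 4.943

FS = 4.94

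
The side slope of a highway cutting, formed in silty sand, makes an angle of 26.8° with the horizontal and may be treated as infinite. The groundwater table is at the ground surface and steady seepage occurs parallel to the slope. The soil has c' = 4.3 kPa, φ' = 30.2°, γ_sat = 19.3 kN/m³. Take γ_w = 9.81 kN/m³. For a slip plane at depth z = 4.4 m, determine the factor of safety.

FS = 0.69

With seepage parallel to the slope and the water table at the surface, the effective normal stress on the slip plane uses the buoyant unit weight γ' = γ_sat − γ_w while the driving shear stress uses γ_sat:
FS = [c' + γ' z cos²β tanφ'] / [γ_sat z sinβ cosβ]
γ' = 19.3 − 9.81 = 9.49 kN/m³
Numerator = 4.3 + 9.49·4.4·cos²26.8°·tan30.2° = 4.3 + 9.49·4.4·0.7967·0.5820 = 23.662 kPa
Denominator = 19.3·4.4·sin26.8°·cos26.8° = 19.3·4.4·0.4509·0.8926 = 34.176 kPa
FS = 23.662 / 34.176 = 0.692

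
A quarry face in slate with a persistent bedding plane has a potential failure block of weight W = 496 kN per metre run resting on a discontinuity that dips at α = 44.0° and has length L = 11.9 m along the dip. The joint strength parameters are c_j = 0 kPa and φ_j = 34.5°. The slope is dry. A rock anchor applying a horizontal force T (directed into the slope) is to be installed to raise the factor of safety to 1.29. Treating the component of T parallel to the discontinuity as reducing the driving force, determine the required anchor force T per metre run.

Resolving forces along and normal to the sliding plane, with the horizontal anchor force T adding T·sinα to the effective normal force and T·cosα acting up the plane against the driving force:
FS = [c_jL + (W cosα + T sinα) tanφ_j] / [W sinα − T cosα]
Without the anchor: N' = 356.8 kN/m, driving T_d = 344.6 kN/m, resisting R = 0·11.9 + 356.8·tan34.5° = 245.2 kN/m, FS = 0.71.
Setting FS = 1.29 and solving for T:
1.29·(344.6 − T cos44.0°) = 245.2 + T sin44.0°·tan34.5°
T·(sin44.0°·tan34.5° + 1.29·cos44.0°) = 1.29·344.6 − 245.2
T·(0.6947·0.6873 + 1.29·0.7193) = 444.5 − 245.2 = 199.3
T·1.4054 = 199.3
T = 141.8 kN/m

T = 142 kN/m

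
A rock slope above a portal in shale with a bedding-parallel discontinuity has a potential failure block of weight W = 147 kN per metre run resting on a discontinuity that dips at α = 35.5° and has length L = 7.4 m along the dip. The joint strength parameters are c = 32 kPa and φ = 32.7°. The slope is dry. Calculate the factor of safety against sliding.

Resolving the block weight along and normal to the plane and applying the Mohr–Coulomb strength on the joint:
N' = W cosα = 147·cos35.5° = 119.7 kN/m
Driving force T = W sinα = 147·sin35.5° = 85.4 kN/m
Resisting force R = c·L + N'·tanφ = 32·7.4 + 119.7·tan32.7° = 236.8 + 76.8 = 313.6 kN/m
FS = R / T = 313.6 / 85.4 = 3.674

FS = 3.67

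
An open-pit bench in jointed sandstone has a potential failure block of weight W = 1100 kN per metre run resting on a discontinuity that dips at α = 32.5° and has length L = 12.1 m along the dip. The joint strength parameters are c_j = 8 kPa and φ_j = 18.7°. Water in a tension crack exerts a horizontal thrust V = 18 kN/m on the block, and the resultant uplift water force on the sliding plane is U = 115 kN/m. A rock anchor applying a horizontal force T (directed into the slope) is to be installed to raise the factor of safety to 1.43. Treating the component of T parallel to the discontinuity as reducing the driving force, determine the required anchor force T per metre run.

T = 359 kN/m

Resolving forces along and normal to the sliding plane, with the horizontal anchor force T adding T·sinα to the effective normal force and T·cosα acting up the plane against the driving force:
FS = [c_jL + (W cosα − U − V sinα + T sinα) tanφ_j] / [W sinα + V cosα − T cosα]
Without the anchor: N' = 803.1 kN/m, driving T_d = 606.2 kN/m, resisting R = 8·12.1 + 803.1·tan18.7° = 368.6 kN/m, FS = 0.61.
Setting FS = 1.43 and solving for T:
1.43·(606.2 − T cos32.5°) = 368.6 + T sin32.5°·tan18.7°
T·(sin32.5°·tan18.7° + 1.43·cos32.5°) = 1.43·606.2 − 368.6
T·(0.5373·0.3385 + 1.43·0.8434) = 866.9 − 368.6 = 498.3
T·1.3879 = 498.3
T = 359.0 kN/m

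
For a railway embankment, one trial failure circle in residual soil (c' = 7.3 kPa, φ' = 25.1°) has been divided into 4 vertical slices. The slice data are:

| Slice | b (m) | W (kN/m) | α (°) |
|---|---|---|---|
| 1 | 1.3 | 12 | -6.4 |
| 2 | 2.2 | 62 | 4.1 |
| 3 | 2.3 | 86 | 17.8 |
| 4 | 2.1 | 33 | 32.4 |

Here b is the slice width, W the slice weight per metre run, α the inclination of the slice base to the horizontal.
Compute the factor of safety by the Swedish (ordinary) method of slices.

FS = 3.13

Ordinary method of slices: FS = Σ[c'·Δl_i + (W_i cosα_i)·tanφ'] / Σ W_i sinα_i, with Δl_i = b_i / cosα_i.
Slice 1: Δl = 1.3/cos(-6.4°) = 1.308 m; N'_1 = 12·cos(-6.4°) = 11.9; c'Δl = 9.55; W sinα = -1.3
Slice 2: Δl = 2.2/cos4.1° = 2.206 m; N'_2 = 62·cos4.1° = 61.8; c'Δl = 16.10; W sinα = 4.4
Slice 3: Δl = 2.3/cos17.8° = 2.416 m; N'_3 = 86·cos17.8° = 81.9; c'Δl = 17.63; W sinα = 26.3
Slice 4: Δl = 2.1/cos32.4° = 2.487 m; N'_4 = 33·cos32.4° = 27.9; c'Δl = 18.16; W sinα = 17.7
Σc'Δl = 61.4 kN/m; ΣN' = 183.5 kN/m; ΣW sinα = 47.1 kN/m
Resisting = 61.4 + 183.5·tan25.1° = 61.4 + 86.0 = 147.4 kN/m
FS = 147.4 / 47.1 = 3.132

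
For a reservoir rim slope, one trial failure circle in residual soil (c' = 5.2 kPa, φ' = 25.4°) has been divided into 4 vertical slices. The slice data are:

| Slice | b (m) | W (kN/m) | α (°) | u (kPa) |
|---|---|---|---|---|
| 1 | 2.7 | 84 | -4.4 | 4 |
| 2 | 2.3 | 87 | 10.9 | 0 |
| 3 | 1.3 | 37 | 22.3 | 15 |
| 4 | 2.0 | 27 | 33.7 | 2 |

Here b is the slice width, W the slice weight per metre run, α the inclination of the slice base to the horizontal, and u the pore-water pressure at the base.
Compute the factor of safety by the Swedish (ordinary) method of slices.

FS = 3.48

Ordinary method of slices: FS = Σ[c'·Δl_i + (W_i cosα_i − u_i·Δl_i)·tanφ'] / Σ W_i sinα_i, with Δl_i = b_i / cosα_i.
Slice 1: Δl = 2.7/cos(-4.4°) = 2.708 m; N'_1 = 84·cos(-4.4°) − 4·2.708 = 72.9; c'Δl = 14.08; W sinα = -6.4
Slice 2: Δl = 2.3/cos10.9° = 2.342 m; N'_2 = 87·cos10.9° − 0·2.342 = 85.4; c'Δl = 12.18; W sinα = 16.5
Slice 3: Δl = 1.3/cos22.3° = 1.405 m; N'_3 = 37·cos22.3° − 15·1.405 = 13.2; c'Δl = 7.31; W sinα = 14.0
Slice 4: Δl = 2.0/cos33.7° = 2.404 m; N'_4 = 27·cos33.7° − 2·2.404 = 17.7; c'Δl = 12.50; W sinα = 15.0
Σc'Δl = 46.1 kN/m; ΣN' = 189.2 kN/m; ΣW sinα = 39.0 kN/m
Resisting = 46.1 + 189.2·tan25.4° = 46.1 + 89.8 = 135.9 kN/m
FS = 135.9 / 39.0 = 3.482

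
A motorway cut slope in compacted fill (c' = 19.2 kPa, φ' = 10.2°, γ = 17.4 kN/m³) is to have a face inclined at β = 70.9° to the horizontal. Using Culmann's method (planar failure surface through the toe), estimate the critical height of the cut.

Culmann's analysis gives the critical failure plane at α_cr = (β + φ')/2 = (70.9 + 10.2)/2 = 40.6°, and the critical height
H_c = (4c'/γ) · sinβ cosφ' / [1 − cos(β − φ')]
    = (4·19.2/17.4) · sin70.9°·cos10.2° / [1 − cos(60.7°)]
    = 4.414 · 0.9449·0.9842 / [1 − 0.4894]
    = 4.414 · 0.9300 / 0.5106
    = 8.04 m

H_c = 8.04 m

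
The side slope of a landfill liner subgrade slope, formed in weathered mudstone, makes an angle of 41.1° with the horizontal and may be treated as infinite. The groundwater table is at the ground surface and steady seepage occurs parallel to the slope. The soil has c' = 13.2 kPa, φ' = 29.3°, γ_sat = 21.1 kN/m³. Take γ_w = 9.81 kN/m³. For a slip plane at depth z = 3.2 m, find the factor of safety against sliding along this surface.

FS = 0.74

With seepage parallel to the slope and the water table at the surface, the effective normal stress on the slip plane uses the buoyant unit weight γ' = γ_sat − γ_w while the driving shear stress uses γ_sat:
FS = [c' + γ' z cos²β tanφ'] / [γ_sat z sinβ cosβ]
γ' = 21.1 − 9.81 = 11.29 kN/m³
Numerator = 13.2 + 11.29·3.2·cos²41.1°·tan29.3° = 13.2 + 11.29·3.2·0.5679·0.5612 = 24.713 kPa
Denominator = 21.1·3.2·sin41.1°·cos41.1° = 21.1·3.2·0.6574·0.7536 = 33.448 kPa
FS = 24.713 / 33.448 = 0.739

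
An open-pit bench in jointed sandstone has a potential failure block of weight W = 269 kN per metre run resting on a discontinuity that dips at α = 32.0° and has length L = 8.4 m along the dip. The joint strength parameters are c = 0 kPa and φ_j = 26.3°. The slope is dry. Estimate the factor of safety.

Resolving the block weight along and normal to the plane and applying the Mohr–Coulomb strength on the joint:
N' = W cosα = 269·cos32.0° = 228.1 kN/m
Driving force T = W sinα = 269·sin32.0° = 142.5 kN/m
Resisting force R = c·L + N'·tanφ_j = 0·8.4 + 228.1·tan26.3° = 0.0 + 112.7 = 112.7 kN/m
FS = R / T = 112.7 / 142.5 = 0.791

FS = 0.79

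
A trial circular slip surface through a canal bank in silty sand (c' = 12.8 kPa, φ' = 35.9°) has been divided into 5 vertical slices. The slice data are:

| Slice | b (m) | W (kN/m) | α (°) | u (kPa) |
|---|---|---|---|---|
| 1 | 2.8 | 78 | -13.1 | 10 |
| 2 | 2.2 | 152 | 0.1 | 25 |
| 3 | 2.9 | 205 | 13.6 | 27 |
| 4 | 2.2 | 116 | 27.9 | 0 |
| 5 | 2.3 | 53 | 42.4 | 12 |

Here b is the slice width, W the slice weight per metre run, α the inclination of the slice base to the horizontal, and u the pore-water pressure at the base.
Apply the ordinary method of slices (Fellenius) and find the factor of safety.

FS = 3.65

Ordinary method of slices: FS = Σ[c'·Δl_i + (W_i cosα_i − u_i·Δl_i)·tanφ'] / Σ W_i sinα_i, with Δl_i = b_i / cosα_i.
Slice 1: Δl = 2.8/cos(-13.1°) = 2.875 m; N'_1 = 78·cos(-13.1°) − 10·2.875 = 47.2; c'Δl = 36.80; W sinα = -17.7
Slice 2: Δl = 2.2/cos0.1° = 2.200 m; N'_2 = 152·cos0.1° − 25·2.200 = 97.0; c'Δl = 28.16; W sinα = 0.3
Slice 3: Δl = 2.9/cos13.6° = 2.984 m; N'_3 = 205·cos13.6° − 27·2.984 = 118.7; c'Δl = 38.19; W sinα = 48.2
Slice 4: Δl = 2.2/cos27.9° = 2.489 m; N'_4 = 116·cos27.9° − 0·2.489 = 102.5; c'Δl = 31.86; W sinα = 54.3
Slice 5: Δl = 2.3/cos42.4° = 3.115 m; N'_5 = 53·cos42.4° − 12·3.115 = 1.8; c'Δl = 39.87; W sinα = 35.7
Σc'Δl = 174.9 kN/m; ΣN' = 367.2 kN/m; ΣW sinα = 120.8 kN/m
Resisting = 174.9 + 367.2·tan35.9° = 174.9 + 265.8 = 440.7 kN/m
FS = 440.7 / 120.8 = 3.648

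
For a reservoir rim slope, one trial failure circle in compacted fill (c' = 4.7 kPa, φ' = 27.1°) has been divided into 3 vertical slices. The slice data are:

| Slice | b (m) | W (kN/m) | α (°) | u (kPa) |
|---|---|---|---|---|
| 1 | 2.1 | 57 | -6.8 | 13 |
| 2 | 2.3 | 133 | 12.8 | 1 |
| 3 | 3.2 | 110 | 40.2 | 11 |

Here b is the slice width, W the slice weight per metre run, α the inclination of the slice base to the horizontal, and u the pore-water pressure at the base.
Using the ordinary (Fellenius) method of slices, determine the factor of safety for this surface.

FS = 1.50

Ordinary method of slices: FS = Σ[c'·Δl_i + (W_i cosα_i − u_i·Δl_i)·tanφ'] / Σ W_i sinα_i, with Δl_i = b_i / cosα_i.
Slice 1: Δl = 2.1/cos(-6.8°) = 2.115 m; N'_1 = 57·cos(-6.8°) − 13·2.115 = 29.1; c'Δl = 9.94; W sinα = -6.7
Slice 2: Δl = 2.3/cos12.8° = 2.359 m; N'_2 = 133·cos12.8° − 1·2.359 = 127.3; c'Δl = 11.09; W sinα = 29.5
Slice 3: Δl = 3.2/cos40.2° = 4.190 m; N'_3 = 110·cos40.2° − 11·4.190 = 37.9; c'Δl = 19.69; W sinα = 71.0
Σc'Δl = 40.7 kN/m; ΣN' = 194.4 kN/m; ΣW sinα = 93.7 kN/m
Resisting = 40.7 + 194.4·tan27.1° = 40.7 + 99.5 = 140.2 kN/m
FS = 140.2 / 93.7 = 1.496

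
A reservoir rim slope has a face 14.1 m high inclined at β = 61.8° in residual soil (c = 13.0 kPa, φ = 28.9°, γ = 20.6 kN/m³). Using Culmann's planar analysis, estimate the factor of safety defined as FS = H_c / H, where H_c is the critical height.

FS = 0.86

H_c = (4c/γ) · sinβ cosφ / [1 − cos(β − φ)]
    = (4·13.0/20.6) · sin61.8°·cos28.9° / [1 − cos32.9°]
    = 2.524 · 0.7715 / 0.1604 = 12.14 m
FS = H_c / H = 12.14 / 14.1 = 0.861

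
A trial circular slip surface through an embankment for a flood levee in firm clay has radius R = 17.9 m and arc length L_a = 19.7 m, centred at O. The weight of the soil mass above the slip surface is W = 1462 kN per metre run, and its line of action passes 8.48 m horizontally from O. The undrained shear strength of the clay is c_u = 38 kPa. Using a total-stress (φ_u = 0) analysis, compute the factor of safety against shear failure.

Taking moments about the centre O, the resisting moment is provided by the undrained shear strength acting along the arc:
M_R = c_u·L_a·R = 38·19.70·17.9 = 13399.9 kN·m/m
M_D = W·d = 1462·8.48 = 12397.8 kN·m/m
FS = M_R / M_D = 13399.9 / 12397.8 = 1.081

FS = 1.08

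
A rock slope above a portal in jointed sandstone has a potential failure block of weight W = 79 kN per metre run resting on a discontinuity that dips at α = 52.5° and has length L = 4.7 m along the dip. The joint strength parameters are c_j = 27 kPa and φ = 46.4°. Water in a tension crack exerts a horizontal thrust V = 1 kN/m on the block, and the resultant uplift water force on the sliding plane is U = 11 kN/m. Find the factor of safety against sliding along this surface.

FS = 2.61

Resolving the block weight along and normal to the plane and applying the Mohr–Coulomb strength on the joint:
N' = W cosα − U − V sinα = 79·cos52.5° − 11 − 1·sin52.5° = 36.3 kN/m
Driving force T = W sinα + V cosα = 79·sin52.5° + 1·cos52.5° = 63.3 kN/m
Resisting force R = c_j·L + N'·tanφ = 27·4.7 + 36.3·tan46.4° = 126.9 + 38.1 = 165.0 kN/m
FS = R / T = 165.0 / 63.3 = 2.608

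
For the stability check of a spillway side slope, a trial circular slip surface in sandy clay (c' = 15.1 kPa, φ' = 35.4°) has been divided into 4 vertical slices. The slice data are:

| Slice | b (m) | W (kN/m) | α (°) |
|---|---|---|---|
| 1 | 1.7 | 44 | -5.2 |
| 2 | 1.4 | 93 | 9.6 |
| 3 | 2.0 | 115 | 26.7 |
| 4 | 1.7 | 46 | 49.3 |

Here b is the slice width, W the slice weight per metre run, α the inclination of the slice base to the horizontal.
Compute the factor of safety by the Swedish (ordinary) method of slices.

Ordinary method of slices: FS = Σ[c'·Δl_i + (W_i cosα_i)·tanφ'] / Σ W_i sinα_i, with Δl_i = b_i / cosα_i.
Slice 1: Δl = 1.7/cos(-5.2°) = 1.707 m; N'_1 = 44·cos(-5.2°) = 43.8; c'Δl = 25.78; W sinα = -4.0
Slice 2: Δl = 1.4/cos9.6° = 1.420 m; N'_2 = 93·cos9.6° = 91.7; c'Δl = 21.44; W sinα = 15.5
Slice 3: Δl = 2.0/cos26.7° = 2.239 m; N'_3 = 115·cos26.7° = 102.7; c'Δl = 33.80; W sinα = 51.7
Slice 4: Δl = 1.7/cos49.3° = 2.607 m; N'_4 = 46·cos49.3° = 30.0; c'Δl = 39.37; W sinα = 34.9
Σc'Δl = 120.4 kN/m; ΣN' = 268.3 kN/m; ΣW sinα = 98.1 kN/m
Resisting = 120.4 + 268.3·tan35.4° = 120.4 + 190.6 = 311.0 kN/m
FS = 311.0 / 98.1 = 3.172

FS = 3.17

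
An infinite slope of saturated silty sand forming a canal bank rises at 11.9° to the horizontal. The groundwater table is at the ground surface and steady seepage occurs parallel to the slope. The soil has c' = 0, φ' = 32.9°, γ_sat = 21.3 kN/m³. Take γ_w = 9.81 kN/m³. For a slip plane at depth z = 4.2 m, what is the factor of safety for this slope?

FS = 1.66

With seepage parallel to the slope and the water table at the surface, the effective normal stress on the slip plane uses the buoyant unit weight γ' = γ_sat − γ_w while the driving shear stress uses γ_sat:
FS = [c' + γ' z cos²β tanφ'] / [γ_sat z sinβ cosβ]
(For c' = 0 this reduces to FS = (γ'/γ_sat)·tanφ'/tanβ.)
γ' = 21.3 − 9.81 = 11.49 kN/m³
Numerator = 0.0 + 11.49·4.2·cos²11.9°·tan32.9° = 0.0 + 11.49·4.2·0.9575·0.6469 = 29.892 kPa
Denominator = 21.3·4.2·sin11.9°·cos11.9° = 21.3·4.2·0.2062·0.9785 = 18.051 kPa
FS = 29.892 / 18.051 = 1.656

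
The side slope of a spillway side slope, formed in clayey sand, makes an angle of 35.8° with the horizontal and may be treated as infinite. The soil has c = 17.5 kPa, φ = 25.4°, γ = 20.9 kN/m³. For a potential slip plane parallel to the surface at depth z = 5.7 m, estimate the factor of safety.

For an infinite slope with a slip plane parallel to the surface (no pore pressure): FS = [c + γz cos²β tanφ] / [γz sinβ cosβ].
γz = 20.9·5.7 = 119.13 kN/m²
Numerator = 17.5 + 119.13·cos²35.8°·tan25.4° = 17.5 + 119.13·0.6578·0.4748 = 54.711 kPa
Denominator = 119.13·sin35.8°·cos35.8° = 119.13·0.5850·0.8111 = 56.520 kPa
FS = 54.711 / 56.520 = 0.968

FS = 0.97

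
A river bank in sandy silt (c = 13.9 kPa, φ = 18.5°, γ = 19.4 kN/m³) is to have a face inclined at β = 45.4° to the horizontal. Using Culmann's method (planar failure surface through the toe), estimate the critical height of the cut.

Culmann's analysis gives the critical failure plane at α_cr = (β + φ)/2 = (45.4 + 18.5)/2 = 31.9°, and the critical height
H_c = (4c/γ) · sinβ cosφ / [1 − cos(β − φ)]
    = (4·13.9/19.4) · sin45.4°·cos18.5° / [1 − cos(26.9°)]
    = 2.866 · 0.7120·0.9483 / [1 − 0.8918]
    = 2.866 · 0.6752 / 0.1082
    = 17.88 m

H_c = 17.88 m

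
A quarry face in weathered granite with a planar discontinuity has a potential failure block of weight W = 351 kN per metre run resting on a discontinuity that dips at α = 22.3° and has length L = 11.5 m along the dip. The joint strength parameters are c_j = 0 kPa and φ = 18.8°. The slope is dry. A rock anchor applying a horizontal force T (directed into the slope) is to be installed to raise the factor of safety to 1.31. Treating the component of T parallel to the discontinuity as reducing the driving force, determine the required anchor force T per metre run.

T = 48 kN/m

Resolving forces along and normal to the sliding plane, with the horizontal anchor force T adding T·sinα to the effective normal force and T·cosα acting up the plane against the driving force:
FS = [c_jL + (W cosα + T sinα) tanφ] / [W sinα − T cosα]
Without the anchor: N' = 324.7 kN/m, driving T_d = 133.2 kN/m, resisting R = 0·11.5 + 324.7·tan18.8° = 110.6 kN/m, FS = 0.83.
Setting FS = 1.31 and solving for T:
1.31·(133.2 − T cos22.3°) = 110.6 + T sin22.3°·tan18.8°
T·(sin22.3°·tan18.8° + 1.31·cos22.3°) = 1.31·133.2 − 110.6
T·(0.3795·0.3404 + 1.31·0.9252) = 174.5 − 110.6 = 63.9
T·1.3412 = 63.9
T = 47.7 kN/m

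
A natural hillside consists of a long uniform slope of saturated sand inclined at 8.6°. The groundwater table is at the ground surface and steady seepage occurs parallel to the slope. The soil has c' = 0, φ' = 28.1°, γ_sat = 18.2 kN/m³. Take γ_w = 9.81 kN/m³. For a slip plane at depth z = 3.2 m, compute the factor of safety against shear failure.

FS = 1.63

With seepage parallel to the slope and the water table at the surface, the effective normal stress on the slip plane uses the buoyant unit weight γ' = γ_sat − γ_w while the driving shear stress uses γ_sat:
FS = [c' + γ' z cos²β tanφ'] / [γ_sat z sinβ cosβ]
(For c' = 0 this reduces to FS = (γ'/γ_sat)·tanφ'/tanβ.)
γ' = 18.2 − 9.81 = 8.39 kN/m³
Numerator = 0.0 + 8.39·3.2·cos²8.6°·tan28.1° = 0.0 + 8.39·3.2·0.9776·0.5340 = 14.015 kPa
Denominator = 18.2·3.2·sin8.6°·cos8.6° = 18.2·3.2·0.1495·0.9888 = 8.611 kPa
FS = 14.015 / 8.611 = 1.628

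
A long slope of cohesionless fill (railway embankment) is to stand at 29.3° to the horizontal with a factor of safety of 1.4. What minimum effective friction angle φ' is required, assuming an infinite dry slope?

FS = tanφ'/tanβ ⇒ tanφ' = FS · tanβ = 1.4 · tan29.3° = 0.7856
φ' = arctan(0.7856) = 38.15°

φ' = 38.2°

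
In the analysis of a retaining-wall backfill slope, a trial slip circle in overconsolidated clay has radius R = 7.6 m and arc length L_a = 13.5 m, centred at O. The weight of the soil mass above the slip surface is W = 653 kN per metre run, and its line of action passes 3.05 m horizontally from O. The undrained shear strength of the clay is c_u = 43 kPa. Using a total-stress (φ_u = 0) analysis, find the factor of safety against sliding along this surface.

Taking moments about the centre O, the resisting moment is provided by the undrained shear strength acting along the arc:
M_R = c_u·L_a·R = 43·13.50·7.6 = 4411.8 kN·m/m
M_D = W·d = 653·3.05 = 1991.6 kN·m/m
FS = M_R / M_D = 4411.8 / 1991.6 = 2.215

FS = 2.22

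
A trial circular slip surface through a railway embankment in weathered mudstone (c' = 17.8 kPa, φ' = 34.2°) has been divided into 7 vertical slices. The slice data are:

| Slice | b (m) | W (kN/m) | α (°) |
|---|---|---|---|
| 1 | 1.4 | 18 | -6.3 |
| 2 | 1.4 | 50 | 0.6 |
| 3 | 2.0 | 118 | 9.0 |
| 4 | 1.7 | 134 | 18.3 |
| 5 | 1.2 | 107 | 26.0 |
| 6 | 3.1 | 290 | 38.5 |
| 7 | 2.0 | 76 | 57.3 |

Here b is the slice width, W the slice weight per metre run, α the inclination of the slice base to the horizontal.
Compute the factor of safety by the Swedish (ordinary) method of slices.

FS = 2.10

Ordinary method of slices: FS = Σ[c'·Δl_i + (W_i cosα_i)·tanφ'] / Σ W_i sinα_i, with Δl_i = b_i / cosα_i.
Slice 1: Δl = 1.4/cos(-6.3°) = 1.409 m; N'_1 = 18·cos(-6.3°) = 17.9; c'Δl = 25.07; W sinα = -2.0
Slice 2: Δl = 1.4/cos0.6° = 1.400 m; N'_2 = 50·cos0.6° = 50.0; c'Δl = 24.92; W sinα = 0.5
Slice 3: Δl = 2.0/cos9.0° = 2.025 m; N'_3 = 118·cos9.0° = 116.5; c'Δl = 36.04; W sinα = 18.5
Slice 4: Δl = 1.7/cos18.3° = 1.791 m; N'_4 = 134·cos18.3° = 127.2; c'Δl = 31.87; W sinα = 42.1
Slice 5: Δl = 1.2/cos26.0° = 1.335 m; N'_5 = 107·cos26.0° = 96.2; c'Δl = 23.77; W sinα = 46.9
Slice 6: Δl = 3.1/cos38.5° = 3.961 m; N'_6 = 290·cos38.5° = 227.0; c'Δl = 70.51; W sinα = 180.5
Slice 7: Δl = 2.0/cos57.3° = 3.702 m; N'_7 = 76·cos57.3° = 41.1; c'Δl = 65.90; W sinα = 64.0
Σc'Δl = 278.1 kN/m; ΣN' = 675.8 kN/m; ΣW sinα = 350.5 kN/m
Resisting = 278.1 + 675.8·tan34.2° = 278.1 + 459.3 = 737.4 kN/m
FS = 737.4 / 350.5 = 2.104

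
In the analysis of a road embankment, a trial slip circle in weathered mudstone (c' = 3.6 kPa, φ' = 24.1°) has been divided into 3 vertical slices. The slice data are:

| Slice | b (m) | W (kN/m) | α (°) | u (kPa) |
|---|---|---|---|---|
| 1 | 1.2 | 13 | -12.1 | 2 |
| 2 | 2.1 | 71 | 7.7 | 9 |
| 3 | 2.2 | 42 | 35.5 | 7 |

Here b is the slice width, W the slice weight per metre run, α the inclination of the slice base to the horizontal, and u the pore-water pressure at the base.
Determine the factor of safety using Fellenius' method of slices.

FS = 1.80

Ordinary method of slices: FS = Σ[c'·Δl_i + (W_i cosα_i − u_i·Δl_i)·tanφ'] / Σ W_i sinα_i, with Δl_i = b_i / cosα_i.
Slice 1: Δl = 1.2/cos(-12.1°) = 1.227 m; N'_1 = 13·cos(-12.1°) − 2·1.227 = 10.3; c'Δl = 4.42; W sinα = -2.7
Slice 2: Δl = 2.1/cos7.7° = 2.119 m; N'_2 = 71·cos7.7° − 9·2.119 = 51.3; c'Δl = 7.63; W sinα = 9.5
Slice 3: Δl = 2.2/cos35.5° = 2.702 m; N'_3 = 42·cos35.5° − 7·2.702 = 15.3; c'Δl = 9.73; W sinα = 24.4
Σc'Δl = 21.8 kN/m; ΣN' = 76.8 kN/m; ΣW sinα = 31.2 kN/m
Resisting = 21.8 + 76.8·tan24.1° = 21.8 + 34.4 = 56.1 kN/m
FS = 56.1 / 31.2 = 1.801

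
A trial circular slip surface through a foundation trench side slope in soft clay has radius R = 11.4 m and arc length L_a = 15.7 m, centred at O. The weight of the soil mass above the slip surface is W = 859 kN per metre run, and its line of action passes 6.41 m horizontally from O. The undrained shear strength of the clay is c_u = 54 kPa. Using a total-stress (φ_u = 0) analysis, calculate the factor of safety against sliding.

FS = 1.76

Taking moments about the centre O, the resisting moment is provided by the undrained shear strength acting along the arc:
M_R = c_u·L_a·R = 54·15.70·11.4 = 9664.9 kN·m/m
M_D = W·d = 859·6.41 = 5506.2 kN·m/m
FS = M_R / M_D = 9664.9 / 5506.2 = 1.755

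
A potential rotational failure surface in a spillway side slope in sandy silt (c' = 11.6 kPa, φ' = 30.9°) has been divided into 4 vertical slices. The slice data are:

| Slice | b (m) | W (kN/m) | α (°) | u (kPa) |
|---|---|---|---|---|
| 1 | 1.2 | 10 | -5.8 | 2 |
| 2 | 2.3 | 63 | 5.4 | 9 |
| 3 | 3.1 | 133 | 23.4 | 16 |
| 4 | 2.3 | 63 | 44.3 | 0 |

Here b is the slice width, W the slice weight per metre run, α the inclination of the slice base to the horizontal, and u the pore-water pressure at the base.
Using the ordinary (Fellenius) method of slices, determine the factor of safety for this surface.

FS = 2.11

Ordinary method of slices: FS = Σ[c'·Δl_i + (W_i cosα_i − u_i·Δl_i)·tanφ'] / Σ W_i sinα_i, with Δl_i = b_i / cosα_i.
Slice 1: Δl = 1.2/cos(-5.8°) = 1.206 m; N'_1 = 10·cos(-5.8°) − 2·1.206 = 7.5; c'Δl = 13.99; W sinα = -1.0
Slice 2: Δl = 2.3/cos5.4° = 2.310 m; N'_2 = 63·cos5.4° − 9·2.310 = 41.9; c'Δl = 26.80; W sinα = 5.9
Slice 3: Δl = 3.1/cos23.4° = 3.378 m; N'_3 = 133·cos23.4° − 16·3.378 = 68.0; c'Δl = 39.18; W sinα = 52.8
Slice 4: Δl = 2.3/cos44.3° = 3.214 m; N'_4 = 63·cos44.3° − 0·3.214 = 45.1; c'Δl = 37.28; W sinα = 44.0
Σc'Δl = 117.3 kN/m; ΣN' = 162.6 kN/m; ΣW sinα = 101.7 kN/m
Resisting = 117.3 + 162.6·tan30.9° = 117.3 + 97.3 = 214.5 kN/m
FS = 214.5 / 101.7 = 2.109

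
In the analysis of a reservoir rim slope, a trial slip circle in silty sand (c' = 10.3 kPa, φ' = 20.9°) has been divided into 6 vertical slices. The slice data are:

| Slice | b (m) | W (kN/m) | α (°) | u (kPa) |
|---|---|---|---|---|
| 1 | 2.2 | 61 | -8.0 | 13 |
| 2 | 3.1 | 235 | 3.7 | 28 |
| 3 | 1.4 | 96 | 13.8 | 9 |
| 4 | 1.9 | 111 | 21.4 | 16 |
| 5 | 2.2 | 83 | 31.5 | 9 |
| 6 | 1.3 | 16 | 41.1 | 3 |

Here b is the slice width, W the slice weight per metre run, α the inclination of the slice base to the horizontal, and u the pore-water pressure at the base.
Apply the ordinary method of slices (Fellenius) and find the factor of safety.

FS = 2.27

Ordinary method of slices: FS = Σ[c'·Δl_i + (W_i cosα_i − u_i·Δl_i)·tanφ'] / Σ W_i sinα_i, with Δl_i = b_i / cosα_i.
Slice 1: Δl = 2.2/cos(-8.0°) = 2.222 m; N'_1 = 61·cos(-8.0°) − 13·2.222 = 31.5; c'Δl = 22.88; W sinα = -8.5
Slice 2: Δl = 3.1/cos3.7° = 3.106 m; N'_2 = 235·cos3.7° − 28·3.106 = 147.5; c'Δl = 32.00; W sinα = 15.2
Slice 3: Δl = 1.4/cos13.8° = 1.442 m; N'_3 = 96·cos13.8° − 9·1.442 = 80.3; c'Δl = 14.85; W sinα = 22.9
Slice 4: Δl = 1.9/cos21.4° = 2.041 m; N'_4 = 111·cos21.4° − 16·2.041 = 70.7; c'Δl = 21.02; W sinα = 40.5
Slice 5: Δl = 2.2/cos31.5° = 2.580 m; N'_5 = 83·cos31.5° − 9·2.580 = 47.5; c'Δl = 26.58; W sinα = 43.4
Slice 6: Δl = 1.3/cos41.1° = 1.725 m; N'_6 = 16·cos41.1° − 3·1.725 = 6.9; c'Δl = 17.77; W sinα = 10.5
Σc'Δl = 135.1 kN/m; ΣN' = 384.4 kN/m; ΣW sinα = 124.0 kN/m
Resisting = 135.1 + 384.4·tan20.9° = 135.1 + 146.8 = 281.9 kN/m
FS = 281.9 / 124.0 = 2.274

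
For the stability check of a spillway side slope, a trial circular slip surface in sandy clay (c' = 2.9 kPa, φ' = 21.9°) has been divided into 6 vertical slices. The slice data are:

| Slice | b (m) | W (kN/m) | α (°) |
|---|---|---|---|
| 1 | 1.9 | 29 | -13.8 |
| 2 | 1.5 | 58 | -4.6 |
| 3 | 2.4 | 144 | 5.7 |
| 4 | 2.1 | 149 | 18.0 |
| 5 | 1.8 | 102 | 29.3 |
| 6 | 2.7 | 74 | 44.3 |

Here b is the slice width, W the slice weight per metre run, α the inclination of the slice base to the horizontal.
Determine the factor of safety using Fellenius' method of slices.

Ordinary method of slices: FS = Σ[c'·Δl_i + (W_i cosα_i)·tanφ'] / Σ W_i sinα_i, with Δl_i = b_i / cosα_i.
Slice 1: Δl = 1.9/cos(-13.8°) = 1.956 m; N'_1 = 29·cos(-13.8°) = 28.2; c'Δl = 5.67; W sinα = -6.9
Slice 2: Δl = 1.5/cos(-4.6°) = 1.505 m; N'_2 = 58·cos(-4.6°) = 57.8; c'Δl = 4.36; W sinα = -4.7
Slice 3: Δl = 2.4/cos5.7° = 2.412 m; N'_3 = 144·cos5.7° = 143.3; c'Δl = 6.99; W sinα = 14.3
Slice 4: Δl = 2.1/cos18.0° = 2.208 m; N'_4 = 149·cos18.0° = 141.7; c'Δl = 6.40; W sinα = 46.0
Slice 5: Δl = 1.8/cos29.3° = 2.064 m; N'_5 = 102·cos29.3° = 89.0; c'Δl = 5.99; W sinα = 49.9
Slice 6: Δl = 2.7/cos44.3° = 3.773 m; N'_6 = 74·cos44.3° = 53.0; c'Δl = 10.94; W sinα = 51.7
Σc'Δl = 40.4 kN/m; ΣN' = 512.9 kN/m; ΣW sinα = 150.4 kN/m
Resisting = 40.4 + 512.9·tan21.9° = 40.4 + 206.2 = 246.5 kN/m
FS = 246.5 / 150.4 = 1.639

FS = 1.64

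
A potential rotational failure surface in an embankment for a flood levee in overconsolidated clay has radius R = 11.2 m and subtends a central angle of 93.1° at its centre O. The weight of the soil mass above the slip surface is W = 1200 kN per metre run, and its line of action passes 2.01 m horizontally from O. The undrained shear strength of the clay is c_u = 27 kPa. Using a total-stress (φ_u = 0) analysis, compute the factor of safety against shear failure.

FS = 2.28

Taking moments about the centre O, the resisting moment is provided by the undrained shear strength acting along the arc:
Arc length L_a = R·θ = 11.2·(93.1°·π/180) = 11.2·1.6249 = 18.20 m
M_R = c_u·L_a·R = 27·18.20·11.2 = 5503.3 kN·m/m
M_D = W·d = 1200·2.01 = 2412.0 kN·m/m
FS = M_R / M_D = 5503.3 / 2412.0 = 2.282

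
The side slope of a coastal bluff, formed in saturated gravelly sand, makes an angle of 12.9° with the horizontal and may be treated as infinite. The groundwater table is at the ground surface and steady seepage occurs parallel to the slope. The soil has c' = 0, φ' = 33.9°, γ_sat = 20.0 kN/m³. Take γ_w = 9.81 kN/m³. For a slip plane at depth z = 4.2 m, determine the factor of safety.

FS = 1.49

With seepage parallel to the slope and the water table at the surface, the effective normal stress on the slip plane uses the buoyant unit weight γ' = γ_sat − γ_w while the driving shear stress uses γ_sat:
FS = [c' + γ' z cos²β tanφ'] / [γ_sat z sinβ cosβ]
(For c' = 0 this reduces to FS = (γ'/γ_sat)·tanφ'/tanβ.)
γ' = 20.0 − 9.81 = 10.19 kN/m³
Numerator = 0.0 + 10.19·4.2·cos²12.9°·tan33.9° = 0.0 + 10.19·4.2·0.9502·0.6720 = 27.326 kPa
Denominator = 20.0·4.2·sin12.9°·cos12.9° = 20.0·4.2·0.2233·0.9748 = 18.280 kPa
FS = 27.326 / 18.280 = 1.495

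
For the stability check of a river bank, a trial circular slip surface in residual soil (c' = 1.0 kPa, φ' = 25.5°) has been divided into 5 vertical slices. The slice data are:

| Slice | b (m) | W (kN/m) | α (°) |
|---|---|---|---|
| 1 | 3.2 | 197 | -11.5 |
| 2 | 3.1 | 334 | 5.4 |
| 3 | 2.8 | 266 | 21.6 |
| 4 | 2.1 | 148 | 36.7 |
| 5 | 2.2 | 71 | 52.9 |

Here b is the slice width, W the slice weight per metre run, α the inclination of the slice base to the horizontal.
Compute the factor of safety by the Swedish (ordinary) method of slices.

FS = 1.96

Ordinary method of slices: FS = Σ[c'·Δl_i + (W_i cosα_i)·tanφ'] / Σ W_i sinα_i, with Δl_i = b_i / cosα_i.
Slice 1: Δl = 3.2/cos(-11.5°) = 3.266 m; N'_1 = 197·cos(-11.5°) = 193.0; c'Δl = 3.27; W sinα = -39.3
Slice 2: Δl = 3.1/cos5.4° = 3.114 m; N'_2 = 334·cos5.4° = 332.5; c'Δl = 3.11; W sinα = 31.4
Slice 3: Δl = 2.8/cos21.6° = 3.011 m; N'_3 = 266·cos21.6° = 247.3; c'Δl = 3.01; W sinα = 97.9
Slice 4: Δl = 2.1/cos36.7° = 2.619 m; N'_4 = 148·cos36.7° = 118.7; c'Δl = 2.62; W sinα = 88.4
Slice 5: Δl = 2.2/cos52.9° = 3.647 m; N'_5 = 71·cos52.9° = 42.8; c'Δl = 3.65; W sinα = 56.6
Σc'Δl = 15.7 kN/m; ΣN' = 934.4 kN/m; ΣW sinα = 235.2 kN/m
Resisting = 15.7 + 934.4·tan25.5° = 15.7 + 445.7 = 461.3 kN/m
FS = 461.3 / 235.2 = 1.962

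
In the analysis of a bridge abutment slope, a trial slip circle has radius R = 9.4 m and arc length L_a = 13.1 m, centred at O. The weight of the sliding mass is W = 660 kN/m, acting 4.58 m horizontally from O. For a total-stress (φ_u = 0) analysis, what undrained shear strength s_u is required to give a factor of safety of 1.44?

s_u = 35.3 kPa

FS = s_u·L_a·R / (W·d), so s_u = FS·W·d / (L_a·R).
s_u = 1.44·660·4.58 / (13.10·9.4) = 4352.8 / 123.14 = 35.35 kPa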